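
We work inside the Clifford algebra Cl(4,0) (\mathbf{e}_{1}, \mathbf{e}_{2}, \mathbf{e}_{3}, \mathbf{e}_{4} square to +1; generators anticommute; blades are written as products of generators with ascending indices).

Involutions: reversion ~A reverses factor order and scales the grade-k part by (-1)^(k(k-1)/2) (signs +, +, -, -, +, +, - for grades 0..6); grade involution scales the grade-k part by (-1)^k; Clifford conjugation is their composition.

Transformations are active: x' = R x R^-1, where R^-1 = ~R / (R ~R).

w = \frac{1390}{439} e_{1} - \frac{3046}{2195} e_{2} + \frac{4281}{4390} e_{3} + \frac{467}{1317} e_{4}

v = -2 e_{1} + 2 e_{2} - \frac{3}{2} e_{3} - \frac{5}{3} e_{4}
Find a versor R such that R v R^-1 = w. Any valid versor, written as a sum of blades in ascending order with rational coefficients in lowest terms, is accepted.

Construction: equal norms (both \frac{469}{36}) license R = v + w = \frac{512}{439} e_{1} + \frac{1344}{2195} e_{2} - \frac{1152}{2195} e_{3} - \frac{576}{439} e_{4} — nothing changes along that direction, while (v - w)/2 changes sign, so v maps onto w.
Answer: \frac{512}{439} e_{1} + \frac{1344}{2195} e_{2} - \frac{1152}{2195} e_{3} - \frac{576}{439} e_{4}


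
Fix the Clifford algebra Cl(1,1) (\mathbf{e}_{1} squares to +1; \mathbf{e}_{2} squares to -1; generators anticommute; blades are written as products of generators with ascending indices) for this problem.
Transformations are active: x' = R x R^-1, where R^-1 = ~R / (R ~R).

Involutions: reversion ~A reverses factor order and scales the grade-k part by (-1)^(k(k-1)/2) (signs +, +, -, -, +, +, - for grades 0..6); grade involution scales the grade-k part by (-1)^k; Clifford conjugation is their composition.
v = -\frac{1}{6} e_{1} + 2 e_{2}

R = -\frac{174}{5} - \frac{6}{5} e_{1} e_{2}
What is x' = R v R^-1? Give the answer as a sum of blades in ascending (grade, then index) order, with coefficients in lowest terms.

~R = -\frac{174}{5} + \frac{6}{5} e_{1} e_{2}, and R ~R = \frac{6048}{5}, so R^-1 = ~R / (\frac{6048}{5}).
R v = \frac{41}{5} e_{1} - \frac{349}{5} e_{2}
Answer: -\frac{769}{2520} e_{1} + \frac{5081}{2520} e_{2}


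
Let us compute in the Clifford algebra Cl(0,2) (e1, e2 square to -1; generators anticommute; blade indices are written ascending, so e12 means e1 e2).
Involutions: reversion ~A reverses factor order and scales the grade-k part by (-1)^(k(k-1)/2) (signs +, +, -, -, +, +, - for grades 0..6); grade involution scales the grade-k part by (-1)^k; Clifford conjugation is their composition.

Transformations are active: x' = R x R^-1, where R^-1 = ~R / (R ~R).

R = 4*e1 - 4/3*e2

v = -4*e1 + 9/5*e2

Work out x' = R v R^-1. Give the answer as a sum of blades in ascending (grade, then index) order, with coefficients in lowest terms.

~R = 4*e1 - 4/3*e2, and R ~R = -160/9, so R^-1 = ~R / (-160/9).
R v = 92/5 + 28/15*e12
Answer: -107/25*e1 + 24/25*e2


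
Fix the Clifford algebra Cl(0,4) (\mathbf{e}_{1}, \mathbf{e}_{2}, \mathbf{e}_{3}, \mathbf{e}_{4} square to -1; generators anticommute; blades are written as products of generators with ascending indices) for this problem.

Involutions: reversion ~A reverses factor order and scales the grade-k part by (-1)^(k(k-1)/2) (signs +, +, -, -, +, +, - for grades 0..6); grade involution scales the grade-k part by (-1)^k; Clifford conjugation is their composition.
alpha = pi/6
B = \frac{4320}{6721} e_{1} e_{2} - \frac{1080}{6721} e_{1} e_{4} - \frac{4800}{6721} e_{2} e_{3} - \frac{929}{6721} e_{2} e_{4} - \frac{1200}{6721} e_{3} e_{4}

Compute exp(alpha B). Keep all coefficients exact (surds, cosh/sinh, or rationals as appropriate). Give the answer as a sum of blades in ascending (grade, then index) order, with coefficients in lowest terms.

B^2 term by term: the squares give (\frac{4320}{6721})^2*(e_{1} e_{2})^2 + (-\frac{1080}{6721})^2*(e_{1} e_{4})^2 + (-\frac{4800}{6721})^2*(e_{2} e_{3})^2 + (-\frac{929}{6721})^2*(e_{2} e_{4})^2 + (-\frac{1200}{6721})^2*(e_{3} e_{4})^2 = \frac{18662400}{45171841}*(-1) + \frac{1166400}{45171841}*(-1) + \frac{23040000}{45171841}*(-1) + \frac{863041}{45171841}*(-1) + \frac{1440000}{45171841}*(-1) = -1 (each basis 2-blade squares to minus the product of its generators' squares); cross terms between blades sharing an index anticommute and cancel; the commuting (index-disjoint) pairs give grade-4 terms 2*c*c'*(blade product), which cancel blade by blade — e_{1} e_{2} e_{3} e_{4}: -\frac{10368000}{45171841} + \frac{10368000}{45171841} = 0 — confirming B is simple. So B^2 = -1.
B^2 = -1 — a negative square means the series sums to a rotation: l = 1, alpha*l = \frac{\pi}{6}, so exp(alpha B) = cos(\frac{\pi}{6}) + (sin(\frac{\pi}{6})/1)*B = \frac{\sqrt{3}}{2} + (\frac{1}{2})*B.
Answer: \frac{\sqrt{3}}{2} + \frac{2160}{6721} e_{1} e_{2} - \frac{540}{6721} e_{1} e_{4} - \frac{2400}{6721} e_{2} e_{3} - \frac{929}{13442} e_{2} e_{4} - \frac{600}{6721} e_{3} e_{4}


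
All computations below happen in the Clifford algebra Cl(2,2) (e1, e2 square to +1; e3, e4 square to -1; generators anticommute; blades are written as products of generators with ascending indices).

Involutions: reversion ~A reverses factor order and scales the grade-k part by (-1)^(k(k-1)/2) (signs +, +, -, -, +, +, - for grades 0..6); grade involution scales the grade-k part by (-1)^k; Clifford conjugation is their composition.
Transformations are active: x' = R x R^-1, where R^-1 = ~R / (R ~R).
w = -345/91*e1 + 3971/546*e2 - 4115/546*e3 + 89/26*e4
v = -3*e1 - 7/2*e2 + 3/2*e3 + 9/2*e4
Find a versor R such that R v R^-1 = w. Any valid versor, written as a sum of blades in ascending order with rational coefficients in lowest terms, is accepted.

Key observation: q(v) = q(w) = -5/4 (sandwiches preserve the norm), so R = v + w = -618/91*e1 + 1030/273*e2 - 1648/273*e3 + 103/13*e4 works whenever it is invertible — the component of v along it is kept and (v - w)/2 reverses, sending v to w.
Answer: -618/91*e1 + 1030/273*e2 - 1648/273*e3 + 103/13*e4


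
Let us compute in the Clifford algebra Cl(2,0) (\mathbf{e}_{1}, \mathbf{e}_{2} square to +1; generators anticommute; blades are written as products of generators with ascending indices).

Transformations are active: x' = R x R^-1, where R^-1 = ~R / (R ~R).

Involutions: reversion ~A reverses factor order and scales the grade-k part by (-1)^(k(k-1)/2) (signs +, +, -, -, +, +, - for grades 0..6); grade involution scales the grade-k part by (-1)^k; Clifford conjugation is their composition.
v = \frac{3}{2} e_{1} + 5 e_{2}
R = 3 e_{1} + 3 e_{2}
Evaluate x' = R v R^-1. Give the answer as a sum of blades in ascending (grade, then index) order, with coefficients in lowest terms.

~R = 3 e_{1} + 3 e_{2}, and R ~R = 18, so R^-1 = ~R / (18).
R v = \frac{39}{2} + \frac{21}{2} e_{1} e_{2}
Answer: 5 e_{1} + \frac{3}{2} e_{2}


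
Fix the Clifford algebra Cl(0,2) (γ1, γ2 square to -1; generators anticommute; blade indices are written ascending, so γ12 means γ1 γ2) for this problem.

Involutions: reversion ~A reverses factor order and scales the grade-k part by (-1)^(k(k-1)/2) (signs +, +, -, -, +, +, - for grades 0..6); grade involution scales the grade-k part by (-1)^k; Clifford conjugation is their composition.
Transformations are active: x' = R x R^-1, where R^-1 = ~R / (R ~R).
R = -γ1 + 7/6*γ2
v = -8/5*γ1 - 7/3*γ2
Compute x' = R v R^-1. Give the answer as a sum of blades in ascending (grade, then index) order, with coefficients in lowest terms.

~R = -γ1 + 7/6*γ2, and R ~R = -85/36, so R^-1 = ~R / (-85/36).
R v = 101/90 + 21/5*γ12
Answer: 1084/425*γ1 + 1561/1275*γ2


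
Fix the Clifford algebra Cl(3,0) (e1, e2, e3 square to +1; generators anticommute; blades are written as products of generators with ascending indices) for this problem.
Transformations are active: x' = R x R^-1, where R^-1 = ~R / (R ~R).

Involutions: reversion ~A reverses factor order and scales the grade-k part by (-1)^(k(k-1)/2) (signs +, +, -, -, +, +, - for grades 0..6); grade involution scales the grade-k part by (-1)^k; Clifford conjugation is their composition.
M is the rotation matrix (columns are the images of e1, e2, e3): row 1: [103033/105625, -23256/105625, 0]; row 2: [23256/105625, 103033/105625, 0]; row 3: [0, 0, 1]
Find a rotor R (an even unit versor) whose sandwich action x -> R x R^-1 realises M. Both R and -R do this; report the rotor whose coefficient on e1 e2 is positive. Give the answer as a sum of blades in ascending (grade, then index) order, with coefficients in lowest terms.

Method: write R = a + b12*e1 e2 + b13*e1 e3 + b23*e2 e3 with a^2 + b12^2 + b13^2 + b23^2 = 1 (so R^-1 = ~R). Expanding the columns R e_j ~R gives tr M = 4a^2 - 1 and, from the antisymmetric part, M21 - M12 = -4a*b12, M13 - M31 = 4a*b13, M32 - M23 = -4a*b23.
Here tr M = 311691/105625, so a^2 = (1 + tr M)/4 = 104329/105625 and a = ±323/325. Taking a = 323/325: M21 - M12 = 46512/105625, M13 - M31 = 0, M32 - M23 = 0, giving b12 = -36/325, b13 = 0, b23 = 0, i.e. R = 323/325 - 36/325*e1 e2.
Its e1 e2 coefficient is negative, so report the other preimage -R.
Answer: -323/325 + 36/325*e1 e2. Note: both R and -R realise this M (trace 311691/105625); the covering map identifies them, and the e1 e2-coefficient sign is the tie-breaker.


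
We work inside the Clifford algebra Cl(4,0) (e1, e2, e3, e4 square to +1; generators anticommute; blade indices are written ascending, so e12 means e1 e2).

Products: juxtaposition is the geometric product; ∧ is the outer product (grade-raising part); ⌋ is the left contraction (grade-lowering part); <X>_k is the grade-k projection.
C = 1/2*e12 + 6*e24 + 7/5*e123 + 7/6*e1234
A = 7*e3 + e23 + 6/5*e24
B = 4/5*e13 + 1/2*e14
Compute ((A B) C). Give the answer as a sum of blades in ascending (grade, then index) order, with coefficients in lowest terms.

step 1: -28/5*e1 + 7/5*e12 - 7/2*e134 - 23/50*e1234
step 2: -371/300 + 77/60*e2 - 49/25*e3 - 161/250*e4 - 69/25*e13 + 42/5*e14 - 196/25*e23 + 49/10*e24 - 421/300*e34 - 21*e123 - 168/5*e124 - 497/60*e234
Answer: -371/300 + 77/60*e2 - 49/25*e3 - 161/250*e4 - 69/25*e13 + 42/5*e14 - 196/25*e23 + 49/10*e24 - 421/300*e34 - 21*e123 - 168/5*e124 - 497/60*e234


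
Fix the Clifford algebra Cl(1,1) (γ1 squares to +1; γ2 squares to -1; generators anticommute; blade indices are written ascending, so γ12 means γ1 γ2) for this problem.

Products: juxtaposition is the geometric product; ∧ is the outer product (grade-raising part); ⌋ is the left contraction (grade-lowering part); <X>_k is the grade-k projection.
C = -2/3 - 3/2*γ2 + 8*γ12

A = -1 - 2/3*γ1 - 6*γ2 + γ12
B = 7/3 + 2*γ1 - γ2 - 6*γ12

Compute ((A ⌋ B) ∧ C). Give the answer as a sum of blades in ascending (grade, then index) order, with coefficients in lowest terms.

step 1: -47/3 + 34*γ1 + 5*γ2 + 6*γ12
step 2: 94/9 - 68/3*γ1 + 121/6*γ2 - 541/3*γ12
Answer: 94/9 - 68/3*γ1 + 121/6*γ2 - 541/3*γ12


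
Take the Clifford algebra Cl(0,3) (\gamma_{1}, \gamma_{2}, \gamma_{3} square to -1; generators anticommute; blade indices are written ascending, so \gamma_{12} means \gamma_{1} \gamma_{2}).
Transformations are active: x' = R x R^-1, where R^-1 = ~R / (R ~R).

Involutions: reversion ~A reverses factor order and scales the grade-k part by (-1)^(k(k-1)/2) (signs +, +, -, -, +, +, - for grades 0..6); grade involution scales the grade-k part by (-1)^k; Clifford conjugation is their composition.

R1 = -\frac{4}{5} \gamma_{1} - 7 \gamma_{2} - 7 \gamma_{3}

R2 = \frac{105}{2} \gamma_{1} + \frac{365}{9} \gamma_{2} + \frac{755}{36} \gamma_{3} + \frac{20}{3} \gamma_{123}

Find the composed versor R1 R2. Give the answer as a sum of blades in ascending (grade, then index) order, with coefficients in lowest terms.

Distribute over the terms of R1 (each basis-blade product reordered to ascending indices, repeated generators contracted through their squares):
(-\frac{4}{5} \gamma_{1}) R2 = 42 - \frac{292}{9} \gamma_{12} - \frac{151}{9} \gamma_{13} + \frac{16}{3} \gamma_{23}
(-7 \gamma_{2}) R2 = \frac{2555}{9} + \frac{735}{2} \gamma_{12} - \frac{140}{3} \gamma_{13} - \frac{5285}{36} \gamma_{23}
(-7 \gamma_{3}) R2 = \frac{5285}{36} + \frac{140}{3} \gamma_{12} + \frac{735}{2} \gamma_{13} + \frac{2555}{9} \gamma_{23}
Summing the partial products and collecting blades:
Answer: \frac{17017}{36} + \frac{6871}{18} \gamma_{12} + \frac{5473}{18} \gamma_{13} + \frac{1709}{12} \gamma_{23}


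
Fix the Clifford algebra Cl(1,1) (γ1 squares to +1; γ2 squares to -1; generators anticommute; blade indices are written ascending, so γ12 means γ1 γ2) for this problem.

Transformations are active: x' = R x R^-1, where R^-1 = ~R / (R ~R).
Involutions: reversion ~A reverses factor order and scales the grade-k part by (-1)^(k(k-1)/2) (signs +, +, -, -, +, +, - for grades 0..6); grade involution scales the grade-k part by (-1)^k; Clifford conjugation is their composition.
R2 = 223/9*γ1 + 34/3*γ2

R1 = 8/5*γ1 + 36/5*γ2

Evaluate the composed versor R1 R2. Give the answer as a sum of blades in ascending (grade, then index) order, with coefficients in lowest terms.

Distribute over the terms of R1 (each basis-blade product reordered to ascending indices, repeated generators contracted through their squares):
(8/5*γ1) R2 = 1784/45 + 272/15*γ12
(36/5*γ2) R2 = -408/5 - 892/5*γ12
Summing the partial products and collecting blades:
Answer: -1888/45 - 2404/15*γ12


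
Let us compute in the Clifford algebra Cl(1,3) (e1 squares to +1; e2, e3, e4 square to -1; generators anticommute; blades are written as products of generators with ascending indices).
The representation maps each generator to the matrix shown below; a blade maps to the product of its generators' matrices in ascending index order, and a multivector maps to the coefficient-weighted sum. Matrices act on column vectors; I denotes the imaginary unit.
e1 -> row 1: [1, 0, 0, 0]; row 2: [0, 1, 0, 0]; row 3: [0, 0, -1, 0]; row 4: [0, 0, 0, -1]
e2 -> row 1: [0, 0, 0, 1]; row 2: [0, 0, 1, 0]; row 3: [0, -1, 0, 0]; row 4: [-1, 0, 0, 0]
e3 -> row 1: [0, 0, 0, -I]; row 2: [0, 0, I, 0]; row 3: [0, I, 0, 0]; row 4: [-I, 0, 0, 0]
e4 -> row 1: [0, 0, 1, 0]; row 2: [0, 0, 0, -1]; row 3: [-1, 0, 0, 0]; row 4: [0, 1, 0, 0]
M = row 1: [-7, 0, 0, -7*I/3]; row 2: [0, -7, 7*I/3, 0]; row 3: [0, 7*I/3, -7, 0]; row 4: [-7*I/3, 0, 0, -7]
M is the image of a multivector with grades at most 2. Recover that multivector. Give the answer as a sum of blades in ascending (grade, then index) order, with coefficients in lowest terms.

Method: the blade images are trace-orthogonal — tr(rho(e_A) rho(e_B)^-1) = 4 if A = B and 0 otherwise — and rho(e_A)^-1 = (e_A)^2 * rho(e_A) with (e_A)^2 = +1 or -1, so the coefficient of e_A in the preimage is (e_A)^2 * tr(M rho(e_A))/4.
Nonzero projections over blades of grade <= 2: 1: (1)^2 = +1, tr(M 1) = -28, coefficient -7; e3: (e3)^2 = -1, tr(M rho(e3)) = -28/3, coefficient 7/3. Every other blade of grade <= 2 projects to 0.
Answer: -7 + 7/3*e3


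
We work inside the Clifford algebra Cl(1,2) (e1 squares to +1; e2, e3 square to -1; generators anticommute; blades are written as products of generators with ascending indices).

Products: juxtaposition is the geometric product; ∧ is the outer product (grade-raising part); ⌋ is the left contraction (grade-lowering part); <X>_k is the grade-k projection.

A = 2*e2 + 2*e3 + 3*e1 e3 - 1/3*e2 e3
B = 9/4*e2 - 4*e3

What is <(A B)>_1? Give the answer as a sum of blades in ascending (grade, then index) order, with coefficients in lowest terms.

step 1: 7/2 + 12*e1 - 4/3*e2 - 3/4*e3 - 25/2*e2 e3 - 27/4*e1 e2 e3
step 2: 12*e1 - 4/3*e2 - 3/4*e3
Answer: 12*e1 - 4/3*e2 - 3/4*e3


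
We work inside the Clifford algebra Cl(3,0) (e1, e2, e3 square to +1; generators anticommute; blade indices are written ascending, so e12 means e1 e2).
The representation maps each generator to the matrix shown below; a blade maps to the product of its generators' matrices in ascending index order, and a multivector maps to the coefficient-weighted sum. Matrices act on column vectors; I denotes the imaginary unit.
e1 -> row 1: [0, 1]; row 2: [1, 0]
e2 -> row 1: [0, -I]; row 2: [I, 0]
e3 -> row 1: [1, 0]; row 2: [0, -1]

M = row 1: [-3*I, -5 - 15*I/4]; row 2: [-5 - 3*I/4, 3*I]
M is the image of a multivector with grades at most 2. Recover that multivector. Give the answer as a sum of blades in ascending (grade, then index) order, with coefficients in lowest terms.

Method: 1, rho(e1), rho(e2), rho(e3) form a trace-orthogonal basis of the 2x2 complex matrices (tr(X Y) = 2 if X = Y, else 0), so M = m0*1 + m1*rho(e1) + m2*rho(e2) + m3*rho(e3) with m0 = tr(M)/2 = 0, m1 = tr(M rho(e1))/2 = -5 - 9*I/4, m2 = tr(M rho(e2))/2 = 3/2, m3 = tr(M rho(e3))/2 = -3*I.
Multiplying table entries, the bivector images are rho(e12) = I*rho(e3), rho(e13) = -I*rho(e2), rho(e23) = I*rho(e1); with real blade coefficients the real parts of m0..m3 are the coefficients of 1, e1, e2, e3 and the imaginary parts give the bivectors (e23: Im m1, e13: -Im m2, e12: Im m3).
Answer: -5*e1 + 3/2*e2 - 3*e12 - 9/4*e23


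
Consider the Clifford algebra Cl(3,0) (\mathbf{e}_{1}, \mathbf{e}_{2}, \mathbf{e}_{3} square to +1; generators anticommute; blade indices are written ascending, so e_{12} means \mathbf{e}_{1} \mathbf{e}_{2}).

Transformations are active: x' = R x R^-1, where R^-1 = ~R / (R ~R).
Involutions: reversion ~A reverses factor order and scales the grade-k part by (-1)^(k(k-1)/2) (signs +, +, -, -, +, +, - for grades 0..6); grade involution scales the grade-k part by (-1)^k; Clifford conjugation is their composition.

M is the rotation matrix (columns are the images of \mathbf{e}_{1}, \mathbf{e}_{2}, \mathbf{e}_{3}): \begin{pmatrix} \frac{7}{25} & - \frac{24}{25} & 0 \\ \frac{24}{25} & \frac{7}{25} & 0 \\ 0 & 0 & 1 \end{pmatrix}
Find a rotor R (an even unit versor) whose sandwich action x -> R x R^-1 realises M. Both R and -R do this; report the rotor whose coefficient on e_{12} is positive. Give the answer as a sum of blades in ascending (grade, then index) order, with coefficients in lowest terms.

Method: write R = a + b12*e_{12} + b13*e_{13} + b23*e_{23} with a^2 + b12^2 + b13^2 + b23^2 = 1 (so R^-1 = ~R). Expanding the columns R e_j ~R gives tr M = 4a^2 - 1 and, from the antisymmetric part, M21 - M12 = -4a*b12, M13 - M31 = 4a*b13, M32 - M23 = -4a*b23.
Here tr M = \frac{39}{25}, so a^2 = (1 + tr M)/4 = \frac{16}{25} and a = ±\frac{4}{5}. Taking a = \frac{4}{5}: M21 - M12 = \frac{48}{25}, M13 - M31 = 0, M32 - M23 = 0, giving b12 = -\frac{3}{5}, b13 = 0, b23 = 0, i.e. R = \frac{4}{5} - \frac{3}{5} e_{12}.
Its e_{12} coefficient is negative, so report the other preimage -R.
Answer: -\frac{4}{5} + \frac{3}{5} e_{12}. Note: both R and -R realise this M (trace \frac{39}{25}); the covering map identifies them, and the e_{12}-coefficient sign is the tie-breaker.


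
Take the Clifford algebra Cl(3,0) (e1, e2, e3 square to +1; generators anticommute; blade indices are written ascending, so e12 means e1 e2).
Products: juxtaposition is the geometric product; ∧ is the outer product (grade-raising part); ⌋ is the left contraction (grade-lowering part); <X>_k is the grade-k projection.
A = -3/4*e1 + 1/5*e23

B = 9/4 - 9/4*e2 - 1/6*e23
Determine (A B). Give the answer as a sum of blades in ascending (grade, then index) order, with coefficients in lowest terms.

step 1: 1/30 - 27/16*e1 + 9/20*e3 + 27/16*e12 + 9/20*e23 + 1/8*e123
Answer: 1/30 - 27/16*e1 + 9/20*e3 + 27/16*e12 + 9/20*e23 + 1/8*e123


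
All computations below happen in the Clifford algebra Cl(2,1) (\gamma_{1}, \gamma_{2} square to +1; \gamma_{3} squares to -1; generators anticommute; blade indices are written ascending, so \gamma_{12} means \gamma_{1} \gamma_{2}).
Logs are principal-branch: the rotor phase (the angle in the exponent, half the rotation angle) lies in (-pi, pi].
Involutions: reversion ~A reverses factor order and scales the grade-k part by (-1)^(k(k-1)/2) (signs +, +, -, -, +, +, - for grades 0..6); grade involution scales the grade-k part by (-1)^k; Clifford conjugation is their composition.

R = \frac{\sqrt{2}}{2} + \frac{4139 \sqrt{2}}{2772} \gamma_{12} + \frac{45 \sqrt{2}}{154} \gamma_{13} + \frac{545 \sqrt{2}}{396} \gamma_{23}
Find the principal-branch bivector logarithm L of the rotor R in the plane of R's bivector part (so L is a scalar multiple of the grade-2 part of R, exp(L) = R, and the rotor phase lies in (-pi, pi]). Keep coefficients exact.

The scalar part of R is \frac{\sqrt{2}}{2}, which fixes the principal-branch rotor phase; the unit plane is then the bivector part divided by the sine of that phase, and L is that plane scaled by the phase.
Concretely: cos(phase) = \frac{\sqrt{2}}{2} gives phase = ±\frac{\pi}{4}, and since phase/sin(phase) is even the sign is immaterial: L = (phase/sin(phase)) * <R>_2 = (\frac{\sqrt{2} \pi}{4}) * <R>_2.
Answer: \frac{4139 \pi}{5544} \gamma_{12} + \frac{45 \pi}{308} \gamma_{13} + \frac{545 \pi}{792} \gamma_{23}


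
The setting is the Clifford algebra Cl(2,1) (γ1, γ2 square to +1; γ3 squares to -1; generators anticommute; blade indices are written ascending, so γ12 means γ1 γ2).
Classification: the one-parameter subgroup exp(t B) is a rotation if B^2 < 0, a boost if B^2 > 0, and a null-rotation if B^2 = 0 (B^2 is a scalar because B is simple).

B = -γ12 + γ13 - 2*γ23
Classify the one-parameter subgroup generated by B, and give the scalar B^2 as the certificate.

B^2 term by term: the squares give (-1)^2*(γ12)^2 + (1)^2*(γ13)^2 + (-2)^2*(γ23)^2 = 1*(-1) + 1*(+1) + 4*(+1) = 4 (each basis 2-blade squares to minus the product of its generators' squares); cross terms between blades sharing an index anticommute and cancel. So B^2 = 4.
Answer: boost, certificate B^2 = 4. Check the certificate: B^2 = 4, and that sign is decisive whatever form B takes.


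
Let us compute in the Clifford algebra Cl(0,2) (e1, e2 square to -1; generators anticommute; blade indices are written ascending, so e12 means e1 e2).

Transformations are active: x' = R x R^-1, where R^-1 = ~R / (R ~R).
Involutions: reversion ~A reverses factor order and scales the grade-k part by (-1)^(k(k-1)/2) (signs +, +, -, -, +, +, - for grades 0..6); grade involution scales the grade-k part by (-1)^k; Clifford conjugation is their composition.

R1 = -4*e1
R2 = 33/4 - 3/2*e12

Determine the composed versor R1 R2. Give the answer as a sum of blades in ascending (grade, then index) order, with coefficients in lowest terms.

Distribute over the terms of R1 (each basis-blade product reordered to ascending indices, repeated generators contracted through their squares):
(-4*e1) R2 = -33*e1 - 6*e2
Answer: -33*e1 - 6*e2


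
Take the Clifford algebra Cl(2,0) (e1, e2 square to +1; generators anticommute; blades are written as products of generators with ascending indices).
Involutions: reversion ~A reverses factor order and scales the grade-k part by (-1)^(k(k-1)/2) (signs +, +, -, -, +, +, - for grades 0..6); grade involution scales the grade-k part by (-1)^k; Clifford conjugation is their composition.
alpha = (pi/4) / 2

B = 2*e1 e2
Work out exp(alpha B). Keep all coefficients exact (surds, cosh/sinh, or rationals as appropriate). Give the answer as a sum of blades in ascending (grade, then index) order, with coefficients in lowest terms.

B^2 = (2)^2*(e1 e2)^2 = 4*(-1) = -4 (a basis 2-blade squares to minus the product of its generators' squares).
B^2 = -4 — since the square is negative, the closed form is circular: l = 2, alpha*l = pi/4, so exp(alpha B) = cos(pi/4) + (sin(pi/4)/2)*B = sqrt(2)/2 + (sqrt(2)/4)*B.
Answer: sqrt(2)/2 + sqrt(2)/2*e1 e2


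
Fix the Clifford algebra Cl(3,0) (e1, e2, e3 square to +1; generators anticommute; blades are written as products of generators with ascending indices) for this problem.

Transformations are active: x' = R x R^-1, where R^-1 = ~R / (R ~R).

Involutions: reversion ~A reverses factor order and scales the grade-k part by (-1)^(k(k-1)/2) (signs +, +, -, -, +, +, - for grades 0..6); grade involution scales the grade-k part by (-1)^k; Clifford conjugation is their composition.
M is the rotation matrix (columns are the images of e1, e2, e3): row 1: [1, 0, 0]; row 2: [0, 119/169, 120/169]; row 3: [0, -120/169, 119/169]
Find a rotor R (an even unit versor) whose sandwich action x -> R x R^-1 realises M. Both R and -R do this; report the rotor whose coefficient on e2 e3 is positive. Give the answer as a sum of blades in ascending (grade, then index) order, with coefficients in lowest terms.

Method: write R = a + b12*e1 e2 + b13*e1 e3 + b23*e2 e3 with a^2 + b12^2 + b13^2 + b23^2 = 1 (so R^-1 = ~R). Expanding the columns R e_j ~R gives tr M = 4a^2 - 1 and, from the antisymmetric part, M21 - M12 = -4a*b12, M13 - M31 = 4a*b13, M32 - M23 = -4a*b23.
Here tr M = 407/169, so a^2 = (1 + tr M)/4 = 144/169 and a = ±12/13. Taking a = 12/13: M21 - M12 = 0, M13 - M31 = 0, M32 - M23 = -240/169, giving b12 = 0, b13 = 0, b23 = 5/13, i.e. R = 12/13 + 5/13*e2 e3.
Its e2 e3 coefficient is already positive.
Answer: 12/13 + 5/13*e2 e3. Why the constraint matters: R and -R act identically through the sandwich — M has trace 407/169 either way — so only the sign condition on e2 e3 picks one of the two preimages.


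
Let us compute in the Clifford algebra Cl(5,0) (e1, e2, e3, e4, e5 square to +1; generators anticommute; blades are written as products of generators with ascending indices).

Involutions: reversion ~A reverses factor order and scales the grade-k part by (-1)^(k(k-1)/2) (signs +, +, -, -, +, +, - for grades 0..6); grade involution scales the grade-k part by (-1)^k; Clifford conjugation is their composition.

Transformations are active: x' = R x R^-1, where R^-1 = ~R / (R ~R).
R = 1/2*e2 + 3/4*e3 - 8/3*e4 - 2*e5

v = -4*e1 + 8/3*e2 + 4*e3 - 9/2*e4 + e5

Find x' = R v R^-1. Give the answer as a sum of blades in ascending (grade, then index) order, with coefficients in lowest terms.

~R = 1/2*e2 + 3/4*e3 - 8/3*e4 - 2*e5, and R ~R = 1717/144, so R^-1 = ~R / (1717/144).
R v = 43/3 + 2*e1 e2 + 3*e1 e3 - 32/3*e1 e4 - 8*e1 e5 + 175/36*e2 e4 + 35/6*e2 e5 + 175/24*e3 e4 + 35/4*e3 e5 - 35/3*e4 e5
Answer: 4*e1 - 7544/5151*e2 - 3772/1717*e3 - 6563/3434*e4 - 9973/1717*e5


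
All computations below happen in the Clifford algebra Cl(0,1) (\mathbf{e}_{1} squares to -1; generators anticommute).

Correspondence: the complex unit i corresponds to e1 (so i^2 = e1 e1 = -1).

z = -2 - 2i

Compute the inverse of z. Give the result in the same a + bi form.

In blades: z = -2 - 2 e_{1}.
With qbar = -2 + 2 e_{1} (scalar fixed, mapped units negated), z qbar = 8 (the sum of squared coefficients), so z^-1 = qbar / (8) = -\frac{1}{4} + \frac{1}{4} e_{1}; translating back:
Answer: -\frac{1}{4} + \frac{1}{4}i


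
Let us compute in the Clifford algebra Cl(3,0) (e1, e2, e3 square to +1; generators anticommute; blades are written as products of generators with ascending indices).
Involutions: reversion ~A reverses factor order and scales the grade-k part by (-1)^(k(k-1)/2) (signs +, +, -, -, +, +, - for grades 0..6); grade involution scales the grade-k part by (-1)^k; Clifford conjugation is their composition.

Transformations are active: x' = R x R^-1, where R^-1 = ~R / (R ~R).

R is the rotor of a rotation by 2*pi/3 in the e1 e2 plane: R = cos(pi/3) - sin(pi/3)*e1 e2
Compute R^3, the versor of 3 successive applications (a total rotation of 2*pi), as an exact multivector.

Half-angle bookkeeping: 3 applications in e1 e2 add up to rotor phase 3*pi/3 = pi, so R^3 = cos(pi) - sin(pi)*e1 e2.
cos(pi) = -1 and sin(pi) = 0, so R^3 = -1. The total rotation 2*pi is 1 full turn, so every vector returns to itself, yet the rotor is -1, on the OTHER sheet of the double cover (an odd number of 2*pi turns).
Answer: -1


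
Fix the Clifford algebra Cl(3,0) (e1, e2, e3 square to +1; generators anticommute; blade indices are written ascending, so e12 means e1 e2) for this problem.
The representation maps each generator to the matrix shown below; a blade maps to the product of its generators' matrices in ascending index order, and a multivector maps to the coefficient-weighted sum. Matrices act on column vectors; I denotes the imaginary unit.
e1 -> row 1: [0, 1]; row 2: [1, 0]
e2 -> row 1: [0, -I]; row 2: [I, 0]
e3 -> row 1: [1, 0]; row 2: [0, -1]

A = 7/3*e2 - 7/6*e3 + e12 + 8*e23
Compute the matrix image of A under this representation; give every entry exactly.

Bivector images (products of the table entries): rho(e12) = rho(e1)rho(e2) = row 1: [I, 0]; row 2: [0, -I]; rho(e23) = rho(e2)rho(e3) = row 1: [0, I]; row 2: [I, 0].
M = (7/3)*rho(e2) + (-7/6)*rho(e3) + (1)*rho(e12) + (8)*rho(e23), summed entrywise:
Answer: row 1: [-7/6 + I, 17*I/3]; row 2: [31*I/3, 7/6 - I]


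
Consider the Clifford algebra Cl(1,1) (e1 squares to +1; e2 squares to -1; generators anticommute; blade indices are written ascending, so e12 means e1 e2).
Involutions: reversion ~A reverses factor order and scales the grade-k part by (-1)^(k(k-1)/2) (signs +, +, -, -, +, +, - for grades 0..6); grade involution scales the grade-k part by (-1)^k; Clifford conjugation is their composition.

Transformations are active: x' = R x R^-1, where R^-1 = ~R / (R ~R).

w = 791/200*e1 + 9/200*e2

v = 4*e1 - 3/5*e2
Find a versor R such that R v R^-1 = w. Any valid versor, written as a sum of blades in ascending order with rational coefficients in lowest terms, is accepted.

R = v + w = 1591/200*e1 - 111/200*e2 works: the equal norms (391/25) guarantee its sandwich swaps v into w.
Answer: 1591/200*e1 - 111/200*e2


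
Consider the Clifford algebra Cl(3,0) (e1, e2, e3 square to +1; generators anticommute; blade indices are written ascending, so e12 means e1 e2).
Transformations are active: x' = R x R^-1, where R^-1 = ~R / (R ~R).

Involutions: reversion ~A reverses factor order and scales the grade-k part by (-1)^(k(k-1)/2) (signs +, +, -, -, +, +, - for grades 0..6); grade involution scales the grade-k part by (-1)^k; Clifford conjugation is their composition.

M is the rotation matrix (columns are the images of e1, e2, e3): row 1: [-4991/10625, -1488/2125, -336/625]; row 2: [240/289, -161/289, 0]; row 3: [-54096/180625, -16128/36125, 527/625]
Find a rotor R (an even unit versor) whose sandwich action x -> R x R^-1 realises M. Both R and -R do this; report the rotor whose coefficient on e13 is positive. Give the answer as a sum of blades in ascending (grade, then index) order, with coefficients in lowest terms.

Method: write R = a + b12*e12 + b13*e13 + b23*e23 with a^2 + b12^2 + b13^2 + b23^2 = 1 (so R^-1 = ~R). Expanding the columns R e_j ~R gives tr M = 4a^2 - 1 and, from the antisymmetric part, M21 - M12 = -4a*b12, M13 - M31 = 4a*b13, M32 - M23 = -4a*b23.
Here tr M = -33169/180625, so a^2 = (1 + tr M)/4 = 36864/180625 and a = ±192/425. Taking a = 192/425: M21 - M12 = 55296/36125, M13 - M31 = -43008/180625, M32 - M23 = -16128/36125, giving b12 = -72/85, b13 = -56/425, b23 = 21/85, i.e. R = 192/425 - 72/85*e12 - 56/425*e13 + 21/85*e23.
Its e13 coefficient is negative, so report the other preimage -R.
Answer: -192/425 + 72/85*e12 + 56/425*e13 - 21/85*e23. Uniqueness: Spin(3) -> SO(3) maps R and -R to the same rotation of trace -33169/180625; fixing the sign of the e13 coefficient removes the ambiguity.


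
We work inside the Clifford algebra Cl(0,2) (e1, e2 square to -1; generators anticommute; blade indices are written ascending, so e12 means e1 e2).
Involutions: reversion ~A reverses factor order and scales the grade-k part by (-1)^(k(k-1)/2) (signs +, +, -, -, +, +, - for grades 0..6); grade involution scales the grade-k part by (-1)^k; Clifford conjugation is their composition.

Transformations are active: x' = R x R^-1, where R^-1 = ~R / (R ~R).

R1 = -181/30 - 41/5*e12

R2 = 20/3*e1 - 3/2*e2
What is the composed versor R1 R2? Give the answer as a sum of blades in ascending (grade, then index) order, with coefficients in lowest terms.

Distribute over the terms of R1 (each basis-blade product reordered to ascending indices, repeated generators contracted through their squares):
(-181/30) R2 = -362/9*e1 + 181/20*e2
(-41/5*e12) R2 = -123/10*e1 - 164/3*e2
Summing the partial products and collecting blades:
Answer: -4727/90*e1 - 2737/60*e2


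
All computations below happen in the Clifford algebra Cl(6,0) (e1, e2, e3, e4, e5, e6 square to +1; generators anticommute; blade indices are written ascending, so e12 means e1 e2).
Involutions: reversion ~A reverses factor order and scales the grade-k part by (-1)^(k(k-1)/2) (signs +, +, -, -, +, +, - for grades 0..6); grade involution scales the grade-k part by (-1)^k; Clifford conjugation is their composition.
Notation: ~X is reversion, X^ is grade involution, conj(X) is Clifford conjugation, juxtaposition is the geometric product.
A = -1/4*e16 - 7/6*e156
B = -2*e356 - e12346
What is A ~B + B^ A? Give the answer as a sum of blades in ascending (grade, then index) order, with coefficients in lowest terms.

first term: 7/3*e13 - 1/2*e135 + 1/4*e234 + 7/6*e2345
second term: -7/3*e13 + 1/2*e135 - 1/4*e234 + 7/6*e2345
Answer: 7/3*e2345


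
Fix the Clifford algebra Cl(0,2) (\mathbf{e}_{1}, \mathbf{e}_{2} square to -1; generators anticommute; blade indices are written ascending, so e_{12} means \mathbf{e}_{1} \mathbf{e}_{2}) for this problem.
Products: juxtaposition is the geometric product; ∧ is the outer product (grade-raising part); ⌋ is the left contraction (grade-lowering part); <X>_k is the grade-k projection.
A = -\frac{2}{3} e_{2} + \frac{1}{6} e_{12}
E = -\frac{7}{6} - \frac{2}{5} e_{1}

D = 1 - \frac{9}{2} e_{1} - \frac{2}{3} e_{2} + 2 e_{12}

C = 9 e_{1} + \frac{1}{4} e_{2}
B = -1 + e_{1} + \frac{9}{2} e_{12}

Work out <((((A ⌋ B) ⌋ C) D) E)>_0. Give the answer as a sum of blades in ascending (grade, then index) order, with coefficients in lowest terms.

step 1: -\frac{3}{4} - 3 e_{1}
step 2: 27 - \frac{27}{4} e_{1} - \frac{3}{16} e_{2}
step 3: -\frac{7}{2} - \frac{1029}{8} e_{1} - \frac{75}{16} e_{2} + \frac{1845}{32} e_{12}
step 4: -\frac{1421}{30} + \frac{12117}{80} e_{1} - \frac{563}{32} e_{2} - \frac{4425}{64} e_{12}
step 5: -\frac{1421}{30}
Answer: -\frac{1421}{30}


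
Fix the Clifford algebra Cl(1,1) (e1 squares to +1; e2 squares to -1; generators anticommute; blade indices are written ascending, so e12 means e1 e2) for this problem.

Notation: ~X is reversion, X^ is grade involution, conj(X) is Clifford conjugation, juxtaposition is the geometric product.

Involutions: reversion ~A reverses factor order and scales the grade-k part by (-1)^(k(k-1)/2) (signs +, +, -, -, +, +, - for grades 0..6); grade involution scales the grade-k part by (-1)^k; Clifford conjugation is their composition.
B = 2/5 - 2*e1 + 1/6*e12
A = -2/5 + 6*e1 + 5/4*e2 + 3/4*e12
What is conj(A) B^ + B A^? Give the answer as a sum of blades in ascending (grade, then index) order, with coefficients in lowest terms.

first term: -2457/200 - 409/120*e1 + 32/15*e12
second term: 2393/200 - 167/120*e1 - e2 + 41/15*e12
Answer: -8/25 - 24/5*e1 - e2 + 73/15*e12


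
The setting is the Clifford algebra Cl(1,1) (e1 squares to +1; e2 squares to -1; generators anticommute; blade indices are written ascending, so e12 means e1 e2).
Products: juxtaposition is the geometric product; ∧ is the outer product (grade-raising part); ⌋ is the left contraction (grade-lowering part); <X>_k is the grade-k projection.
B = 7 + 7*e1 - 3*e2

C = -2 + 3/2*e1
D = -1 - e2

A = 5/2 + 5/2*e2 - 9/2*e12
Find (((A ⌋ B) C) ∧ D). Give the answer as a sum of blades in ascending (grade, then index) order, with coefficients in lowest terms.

step 1: 25 + 35/2*e1 - 15/2*e2
step 2: -95/4 + 5/2*e1 + 15*e2 + 45/4*e12
step 3: 95/4 - 5/2*e1 + 35/4*e2 - 55/4*e12
Answer: 95/4 - 5/2*e1 + 35/4*e2 - 55/4*e12


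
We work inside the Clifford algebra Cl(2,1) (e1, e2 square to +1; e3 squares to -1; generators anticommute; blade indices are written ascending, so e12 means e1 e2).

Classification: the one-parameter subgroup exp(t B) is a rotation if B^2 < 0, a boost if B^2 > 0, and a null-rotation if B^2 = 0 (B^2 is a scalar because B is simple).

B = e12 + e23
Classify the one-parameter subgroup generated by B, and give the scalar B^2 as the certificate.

B^2 term by term: the squares give (1)^2*(e12)^2 + (1)^2*(e23)^2 = 1*(-1) + 1*(+1) = 0 (each basis 2-blade squares to minus the product of its generators' squares); cross terms between blades sharing an index anticommute and cancel. So B^2 = 0.
Answer: null-rotation, certificate B^2 = 0. Why this suffices: the scalar 0 survives any versor conjugation, so its sign alone determines the class however B is presented.


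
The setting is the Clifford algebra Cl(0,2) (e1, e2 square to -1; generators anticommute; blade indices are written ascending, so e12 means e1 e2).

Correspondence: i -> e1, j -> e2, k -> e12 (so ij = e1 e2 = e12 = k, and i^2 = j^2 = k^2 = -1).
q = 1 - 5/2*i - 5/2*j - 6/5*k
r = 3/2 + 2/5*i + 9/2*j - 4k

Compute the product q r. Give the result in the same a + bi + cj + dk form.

In blades: q = 1 - 5/2*e1 - 5/2*e2 - 6/5*e12, r = 3/2 + 2/5*e1 + 9/2*e2 - 4*e12.
Distribute q over r term by term (generator squares from the signature, products reordered to ascending indices): (1)*r = 3/2 + 2/5*e1 + 9/2*e2 - 4*e12; (-5/2*e1)*r = 1 - 15/4*e1 - 10*e2 - 45/4*e12; (-5/2*e2)*r = 45/4 + 10*e1 - 15/4*e2 + e12; (-6/5*e12)*r = -24/5 + 27/5*e1 - 12/25*e2 - 9/5*e12.
Sum: 179/20 + 241/20*e1 - 973/100*e2 - 321/20*e12; translating back through the correspondence:
Answer: 179/20 + 241/20*i - 973/100*j - 321/20*k


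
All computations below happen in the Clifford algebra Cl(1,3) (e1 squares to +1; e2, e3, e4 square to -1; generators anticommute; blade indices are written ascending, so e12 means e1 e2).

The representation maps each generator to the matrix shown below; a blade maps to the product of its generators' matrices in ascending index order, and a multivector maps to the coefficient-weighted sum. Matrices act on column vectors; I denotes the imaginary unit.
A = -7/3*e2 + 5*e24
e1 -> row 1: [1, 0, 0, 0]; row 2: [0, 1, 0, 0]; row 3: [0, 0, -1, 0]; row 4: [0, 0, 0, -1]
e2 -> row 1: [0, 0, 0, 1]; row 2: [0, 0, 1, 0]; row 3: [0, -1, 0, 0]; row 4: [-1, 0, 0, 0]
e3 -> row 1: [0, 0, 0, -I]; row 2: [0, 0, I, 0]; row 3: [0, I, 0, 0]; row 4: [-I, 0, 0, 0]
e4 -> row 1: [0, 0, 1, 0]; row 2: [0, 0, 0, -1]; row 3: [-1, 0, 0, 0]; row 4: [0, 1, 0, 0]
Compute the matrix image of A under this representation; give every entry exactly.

Bivector images (products of the table entries): rho(e24) = rho(e2)rho(e4) = row 1: [0, 1, 0, 0]; row 2: [-1, 0, 0, 0]; row 3: [0, 0, 0, 1]; row 4: [0, 0, -1, 0].
M = (-7/3)*rho(e2) + (5)*rho(e24), summed entrywise:
Answer: row 1: [0, 5, 0, -7/3]; row 2: [-5, 0, -7/3, 0]; row 3: [0, 7/3, 0, 5]; row 4: [7/3, 0, -5, 0]


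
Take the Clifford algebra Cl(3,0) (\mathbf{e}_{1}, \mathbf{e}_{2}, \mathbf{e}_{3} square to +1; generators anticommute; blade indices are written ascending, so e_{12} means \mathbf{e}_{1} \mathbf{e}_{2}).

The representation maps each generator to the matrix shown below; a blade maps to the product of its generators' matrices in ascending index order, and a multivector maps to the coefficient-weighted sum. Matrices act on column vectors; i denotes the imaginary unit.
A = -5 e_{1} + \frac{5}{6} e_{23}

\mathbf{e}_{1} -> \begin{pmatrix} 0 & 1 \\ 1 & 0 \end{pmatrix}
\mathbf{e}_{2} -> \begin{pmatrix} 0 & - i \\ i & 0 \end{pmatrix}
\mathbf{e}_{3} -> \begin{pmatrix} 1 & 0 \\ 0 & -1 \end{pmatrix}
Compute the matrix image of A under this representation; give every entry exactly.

Bivector images (products of the table entries): rho(e_{23}) = rho(\mathbf{e}_{2})rho(\mathbf{e}_{3}) = \begin{pmatrix} 0 & i \\ i & 0 \end{pmatrix}.
M = (-5)*rho(e_{1}) + (\frac{5}{6})*rho(e_{23}), summed entrywise:
Answer: \begin{pmatrix} 0 & -5 + \frac{5 i}{6} \\ -5 + \frac{5 i}{6} & 0 \end{pmatrix}


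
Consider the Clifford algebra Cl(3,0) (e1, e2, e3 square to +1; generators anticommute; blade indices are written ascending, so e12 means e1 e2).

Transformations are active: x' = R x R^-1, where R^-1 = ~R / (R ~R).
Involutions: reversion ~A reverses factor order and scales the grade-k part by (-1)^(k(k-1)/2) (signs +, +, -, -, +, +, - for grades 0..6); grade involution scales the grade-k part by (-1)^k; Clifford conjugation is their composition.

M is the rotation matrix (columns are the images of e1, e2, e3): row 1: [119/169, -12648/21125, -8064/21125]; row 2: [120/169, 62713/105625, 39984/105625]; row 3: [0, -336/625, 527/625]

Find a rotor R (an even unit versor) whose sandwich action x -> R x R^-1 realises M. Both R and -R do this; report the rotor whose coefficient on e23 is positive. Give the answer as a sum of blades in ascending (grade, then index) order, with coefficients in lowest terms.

Method: write R = a + b12*e12 + b13*e13 + b23*e23 with a^2 + b12^2 + b13^2 + b23^2 = 1 (so R^-1 = ~R). Expanding the columns R e_j ~R gives tr M = 4a^2 - 1 and, from the antisymmetric part, M21 - M12 = -4a*b12, M13 - M31 = 4a*b13, M32 - M23 = -4a*b23.
Here tr M = 226151/105625, so a^2 = (1 + tr M)/4 = 82944/105625 and a = ±288/325. Taking a = 288/325: M21 - M12 = 27648/21125, M13 - M31 = -8064/21125, M32 - M23 = -96768/105625, giving b12 = -24/65, b13 = -7/65, b23 = 84/325, i.e. R = 288/325 - 24/65*e12 - 7/65*e13 + 84/325*e23.
Its e23 coefficient is already positive.
Answer: 288/325 - 24/65*e12 - 7/65*e13 + 84/325*e23. Recall the cover is two-to-one: with M of trace 226151/105625, both preimages act alike, and the stated e23 sign chooses the sheet.
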